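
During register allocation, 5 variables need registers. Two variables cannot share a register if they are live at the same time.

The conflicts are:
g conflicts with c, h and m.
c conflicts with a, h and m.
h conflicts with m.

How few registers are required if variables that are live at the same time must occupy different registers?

g, c, h, m pairwise conflict, so at least 4 registers are needed.
A valid assignment using 4 registers: g=4, c=1, a=2, h=3, m=2. Each listed conflict is separated.

4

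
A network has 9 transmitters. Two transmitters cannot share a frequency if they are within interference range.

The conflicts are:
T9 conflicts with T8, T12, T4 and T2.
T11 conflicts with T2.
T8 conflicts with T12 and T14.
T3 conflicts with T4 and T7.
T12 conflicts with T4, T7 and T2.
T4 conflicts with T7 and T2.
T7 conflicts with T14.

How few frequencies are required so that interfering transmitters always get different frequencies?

4

T9, T12, T4, T2 pairwise conflict, so at least 4 frequencies are needed.
4 frequencies suffice: frequency 1 → {T11, T8, T4}; frequency 2 → {T3, T12, T14}; frequency 3 → {T9, T7}; frequency 4 → {T2}. No two conflicting transmitters share a frequency.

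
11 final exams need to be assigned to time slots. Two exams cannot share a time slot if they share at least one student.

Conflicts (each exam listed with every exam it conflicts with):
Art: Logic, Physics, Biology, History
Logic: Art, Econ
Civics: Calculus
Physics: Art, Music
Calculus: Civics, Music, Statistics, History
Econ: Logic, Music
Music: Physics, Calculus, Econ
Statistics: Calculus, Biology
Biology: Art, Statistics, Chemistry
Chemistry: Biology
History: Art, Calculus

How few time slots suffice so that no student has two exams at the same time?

The cycle Art-Biology-Statistics-Calculus-History-Art has odd length 5, so it cannot be 2-colored; at least 3 time slots are needed.
A valid assignment using 3 time slots: Art=1, Logic=2, Civics=2, Physics=3, Calculus=1, Econ=1, Music=2, Statistics=3, Biology=2, Chemistry=1, History=2. Each listed conflict is separated.

3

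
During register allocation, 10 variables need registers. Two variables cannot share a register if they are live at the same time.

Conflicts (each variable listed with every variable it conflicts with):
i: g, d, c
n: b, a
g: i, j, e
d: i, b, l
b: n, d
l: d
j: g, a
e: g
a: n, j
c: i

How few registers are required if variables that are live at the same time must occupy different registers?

The cycle g-j-a-n-b-d-i-g has odd length 7, so it cannot be 2-colored; at least 3 registers are needed.
3 registers suffice: register 1 → {n, g, d, c}; register 2 → {i, b, l, j, e}; register 3 → {a}. Each listed conflict is separated.

3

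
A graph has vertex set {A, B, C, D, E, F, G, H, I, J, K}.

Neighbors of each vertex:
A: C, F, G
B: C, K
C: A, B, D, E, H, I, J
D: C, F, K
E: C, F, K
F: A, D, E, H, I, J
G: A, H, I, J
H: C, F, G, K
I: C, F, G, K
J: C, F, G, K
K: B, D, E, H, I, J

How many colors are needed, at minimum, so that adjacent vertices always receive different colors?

F and I are adjacent, so at least 2 colors are needed.
2 colors suffice: color 1 → {C, F, G, K}; color 2 → {A, B, D, E, H, I, J}. Each edge has distinct colors on its endpoints.

2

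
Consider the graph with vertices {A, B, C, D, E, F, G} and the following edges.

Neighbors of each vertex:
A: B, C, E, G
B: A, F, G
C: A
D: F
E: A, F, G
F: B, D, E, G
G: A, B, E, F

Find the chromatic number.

3

E, F, G form a triangle, so at least 3 colors are needed.
One proper 3-coloring: A=red, B=green, C=blue, D=blue, E=green, F=red, G=blue. Every edge joins two different colors.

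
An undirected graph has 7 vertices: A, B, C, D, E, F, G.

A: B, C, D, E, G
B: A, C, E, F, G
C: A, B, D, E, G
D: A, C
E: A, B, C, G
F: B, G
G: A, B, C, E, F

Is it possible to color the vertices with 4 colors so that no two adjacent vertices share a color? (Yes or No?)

No

A, B, C, E, G are mutually adjacent (a clique of size 5), so at least 5 colors are needed.
So 4 colors are not enough.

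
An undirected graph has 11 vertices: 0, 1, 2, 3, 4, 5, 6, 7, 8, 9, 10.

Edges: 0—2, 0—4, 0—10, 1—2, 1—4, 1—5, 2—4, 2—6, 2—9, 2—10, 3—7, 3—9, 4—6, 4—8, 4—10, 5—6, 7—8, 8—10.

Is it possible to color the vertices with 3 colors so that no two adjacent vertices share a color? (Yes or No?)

No

0, 2, 4, 10 are pairwise adjacent (a clique of size 4), so at least 4 colors are needed.
So 3 colors are not enough.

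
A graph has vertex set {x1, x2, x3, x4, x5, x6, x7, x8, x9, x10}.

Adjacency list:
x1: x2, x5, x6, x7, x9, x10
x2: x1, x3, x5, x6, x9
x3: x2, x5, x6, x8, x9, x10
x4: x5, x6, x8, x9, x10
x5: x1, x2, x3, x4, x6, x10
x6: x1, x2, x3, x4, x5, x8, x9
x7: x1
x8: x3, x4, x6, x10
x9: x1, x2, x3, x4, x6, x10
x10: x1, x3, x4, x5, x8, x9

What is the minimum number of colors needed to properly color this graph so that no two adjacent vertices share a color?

4

x1, x2, x5, x6 are mutually adjacent (a clique of size 4), so at least 4 colors are needed.
4 colors suffice: x1=3, x2=4, x3=3, x4=3, x5=2, x6=1, x7=1, x8=2, x9=2, x10=1. No two adjacent vertices share a color.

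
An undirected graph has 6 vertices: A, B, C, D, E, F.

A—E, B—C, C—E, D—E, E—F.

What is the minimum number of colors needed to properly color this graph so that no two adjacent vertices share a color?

2

B and C are adjacent, so at least 2 colors are needed.
One proper 2-coloring: A=blue, B=red, C=blue, D=blue, E=red, F=blue. No two adjacent vertices share a color.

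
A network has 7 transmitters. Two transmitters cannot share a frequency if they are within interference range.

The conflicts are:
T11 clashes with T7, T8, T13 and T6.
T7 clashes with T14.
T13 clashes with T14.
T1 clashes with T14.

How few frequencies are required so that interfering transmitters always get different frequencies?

2

T11 and T7 conflict, so at least 2 frequencies are needed.
2 frequencies suffice: frequency 1 → {T11, T14}; frequency 2 → {T7, T8, T13, T1, T6}. Each listed conflict is separated.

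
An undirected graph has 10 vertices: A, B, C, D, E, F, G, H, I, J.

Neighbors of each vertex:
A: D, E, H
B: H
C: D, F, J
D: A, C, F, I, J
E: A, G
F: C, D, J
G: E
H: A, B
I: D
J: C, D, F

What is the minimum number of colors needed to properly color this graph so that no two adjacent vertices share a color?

C, D, F, J form a clique, so at least 4 colors are needed.
4 colors suffice: color 1 → {D, E, H}; color 2 → {A, B, C, G, I}; color 3 → {F}; color 4 → {J}. Every edge joins two different colors.

4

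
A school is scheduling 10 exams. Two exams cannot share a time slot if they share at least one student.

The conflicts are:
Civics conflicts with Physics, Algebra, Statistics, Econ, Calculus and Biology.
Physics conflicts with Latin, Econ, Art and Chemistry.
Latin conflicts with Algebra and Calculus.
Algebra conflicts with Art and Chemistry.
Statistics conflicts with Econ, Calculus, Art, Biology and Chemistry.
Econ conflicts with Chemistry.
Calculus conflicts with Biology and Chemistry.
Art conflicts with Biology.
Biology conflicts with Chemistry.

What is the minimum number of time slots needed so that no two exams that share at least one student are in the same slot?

4

Statistics, Calculus, Biology, Chemistry pairwise conflict, so at least 4 time slots are needed.
A valid assignment using 4 time slots: Civics=1, Physics=2, Latin=1, Algebra=2, Statistics=2, Econ=3, Calculus=3, Art=1, Biology=4, Chemistry=1. Every pair that conflicts lands in different time slots.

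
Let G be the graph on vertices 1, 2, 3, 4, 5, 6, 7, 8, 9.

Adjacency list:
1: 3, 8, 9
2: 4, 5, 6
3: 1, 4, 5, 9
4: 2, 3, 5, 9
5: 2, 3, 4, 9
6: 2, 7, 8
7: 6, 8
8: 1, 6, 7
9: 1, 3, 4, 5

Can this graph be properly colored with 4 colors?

Yes

The chromatic number is 4. 3, 4, 5, 9 are mutually adjacent (a clique of size 4), so at least 4 colors are needed.
4 colors suffice: color a → {2, 8, 9}; color b → {1, 5, 6}; color c → {4, 7}; color d → {3}.
That is already a proper 4-coloring.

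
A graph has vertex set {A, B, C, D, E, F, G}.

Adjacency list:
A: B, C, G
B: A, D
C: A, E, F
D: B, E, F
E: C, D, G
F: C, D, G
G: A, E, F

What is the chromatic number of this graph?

The cycle F-D-B-A-C-F has odd length 5, so it cannot be 2-colored; at least 3 colors are needed.
A valid assignment using 3 colors: A=blue, B=green, C=red, D=red, E=blue, F=blue, G=red. No two adjacent vertices share a color.

3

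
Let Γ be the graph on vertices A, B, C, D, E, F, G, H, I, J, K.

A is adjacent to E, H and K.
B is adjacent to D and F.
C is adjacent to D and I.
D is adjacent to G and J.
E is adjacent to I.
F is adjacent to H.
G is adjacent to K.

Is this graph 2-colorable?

No

The cycle B-F-H-A-K-G-D-B has odd length 7, so it cannot be 2-colored; at least 3 colors are needed.
So 2 colors are not enough.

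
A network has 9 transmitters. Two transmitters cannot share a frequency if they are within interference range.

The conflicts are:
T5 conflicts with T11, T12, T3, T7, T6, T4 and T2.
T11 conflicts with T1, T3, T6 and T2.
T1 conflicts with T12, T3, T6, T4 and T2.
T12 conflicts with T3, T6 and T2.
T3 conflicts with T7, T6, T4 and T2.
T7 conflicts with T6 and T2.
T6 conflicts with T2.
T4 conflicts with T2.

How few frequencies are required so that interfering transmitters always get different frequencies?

T1, T12, T3, T6, T2 pairwise conflict, so at least 5 frequencies are needed.
5 frequencies suffice: T5=4, T11=5, T1=4, T12=5, T3=2, T7=5, T6=3, T4=3, T2=1. Each listed conflict is separated.

5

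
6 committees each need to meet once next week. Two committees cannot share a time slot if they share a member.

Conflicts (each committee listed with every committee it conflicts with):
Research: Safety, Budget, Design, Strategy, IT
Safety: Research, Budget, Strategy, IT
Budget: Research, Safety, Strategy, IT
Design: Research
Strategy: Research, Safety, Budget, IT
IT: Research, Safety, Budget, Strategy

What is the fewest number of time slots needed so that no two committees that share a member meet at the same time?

Research, Safety, Budget, Strategy, IT are mutually in conflict, so at least 5 time slots are needed.
A valid assignment using 5 time slots: Research=1, Safety=4, Budget=5, Design=2, Strategy=2, IT=3. No two conflicting committees share a time slot.

5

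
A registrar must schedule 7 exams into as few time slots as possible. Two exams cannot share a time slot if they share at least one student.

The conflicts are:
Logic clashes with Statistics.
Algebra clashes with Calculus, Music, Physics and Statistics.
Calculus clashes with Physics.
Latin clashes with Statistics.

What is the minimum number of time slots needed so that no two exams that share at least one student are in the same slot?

3

Algebra, Calculus, Physics are mutually in conflict, so at least 3 time slots are needed.
3 time slots suffice: time slot 1 → {Logic, Algebra, Latin}; time slot 2 → {Calculus, Music, Statistics}; time slot 3 → {Physics}. Each listed conflict is separated.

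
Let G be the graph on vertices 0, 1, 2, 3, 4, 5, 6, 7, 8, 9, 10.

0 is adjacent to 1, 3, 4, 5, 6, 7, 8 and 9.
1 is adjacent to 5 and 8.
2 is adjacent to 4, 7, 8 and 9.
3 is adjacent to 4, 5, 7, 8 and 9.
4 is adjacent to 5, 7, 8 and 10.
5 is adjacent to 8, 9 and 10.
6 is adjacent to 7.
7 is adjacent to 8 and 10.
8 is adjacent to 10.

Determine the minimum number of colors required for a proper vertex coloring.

5

0, 3, 4, 7, 8 are pairwise adjacent (a clique of size 5), so at least 5 colors are needed.
5 colors suffice: 0=blue, 1=green, 2=blue, 3=purple, 4=green, 5=yellow, 6=red, 7=yellow, 8=red, 9=red, 10=blue. No two adjacent vertices share a color.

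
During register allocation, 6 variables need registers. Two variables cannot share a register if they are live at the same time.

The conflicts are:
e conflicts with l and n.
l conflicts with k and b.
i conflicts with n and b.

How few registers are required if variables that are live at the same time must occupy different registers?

3

The cycle i-b-l-e-n-i has odd length 5, so it cannot be 2-colored; at least 3 registers are needed.
3 registers suffice: e=3, l=1, k=2, i=1, n=2, b=2. Each listed conflict is separated.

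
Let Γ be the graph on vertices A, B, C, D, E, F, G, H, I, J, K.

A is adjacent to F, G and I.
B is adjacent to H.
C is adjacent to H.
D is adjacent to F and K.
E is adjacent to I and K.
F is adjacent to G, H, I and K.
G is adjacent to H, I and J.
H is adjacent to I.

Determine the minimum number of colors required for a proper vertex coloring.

F, G, H, I are pairwise adjacent (a clique of size 4), so at least 4 colors are needed.
One proper 4-coloring: A=green, B=red, C=red, D=green, E=red, F=red, G=yellow, H=green, I=blue, J=red, K=blue. No two adjacent vertices share a color.

4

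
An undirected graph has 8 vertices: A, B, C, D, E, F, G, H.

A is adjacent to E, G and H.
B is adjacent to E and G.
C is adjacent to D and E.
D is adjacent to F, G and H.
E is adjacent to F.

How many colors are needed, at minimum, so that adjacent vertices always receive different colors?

The cycle B-G-D-C-E-B has odd length 5, so it cannot be 2-colored; at least 3 colors are needed.
3 colors suffice: A=green, B=green, C=blue, D=red, E=red, F=blue, G=blue, H=blue. No two adjacent vertices share a color.

3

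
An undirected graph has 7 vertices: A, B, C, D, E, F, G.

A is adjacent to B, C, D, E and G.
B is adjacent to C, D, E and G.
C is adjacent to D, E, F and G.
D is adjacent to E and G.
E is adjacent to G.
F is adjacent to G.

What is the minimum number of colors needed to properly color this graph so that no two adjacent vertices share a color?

6

A, B, C, D, E, G are mutually adjacent (a clique of size 6), so at least 6 colors are needed.
6 colors suffice: A=6, B=4, C=1, D=5, E=3, F=3, G=2. No two adjacent vertices share a color.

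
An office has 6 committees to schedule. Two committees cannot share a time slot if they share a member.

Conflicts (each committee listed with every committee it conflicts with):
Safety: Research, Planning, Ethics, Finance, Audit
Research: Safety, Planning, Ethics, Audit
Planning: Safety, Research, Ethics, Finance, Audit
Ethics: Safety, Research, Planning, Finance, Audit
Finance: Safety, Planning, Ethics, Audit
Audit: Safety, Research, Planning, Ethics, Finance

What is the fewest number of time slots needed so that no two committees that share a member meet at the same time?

5

Safety, Planning, Ethics, Finance, Audit pairwise conflict, so at least 5 time slots are needed.
A valid assignment using 5 time slots: Safety=4, Research=5, Planning=2, Ethics=3, Finance=5, Audit=1. No two conflicting committees share a time slot.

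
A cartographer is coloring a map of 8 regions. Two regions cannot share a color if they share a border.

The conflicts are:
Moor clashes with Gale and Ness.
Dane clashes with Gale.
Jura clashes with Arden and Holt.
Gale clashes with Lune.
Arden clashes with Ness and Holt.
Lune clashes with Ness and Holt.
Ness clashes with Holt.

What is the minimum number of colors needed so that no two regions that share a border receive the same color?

Jura, Arden, Holt are mutually in conflict, so at least 3 colors are needed.
A valid assignment using 3 colors: Moor=3, Dane=2, Jura=2, Gale=1, Arden=3, Lune=3, Ness=2, Holt=1. Every pair that conflicts lands in different colors.

3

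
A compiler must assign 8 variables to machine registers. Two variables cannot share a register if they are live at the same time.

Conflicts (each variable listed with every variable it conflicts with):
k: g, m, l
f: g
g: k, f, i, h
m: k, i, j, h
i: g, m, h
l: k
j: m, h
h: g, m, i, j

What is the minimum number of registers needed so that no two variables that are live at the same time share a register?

g, i, h all conflict with each other, so at least 3 registers are needed.
3 registers suffice: k=2, f=2, g=1, m=1, i=3, l=1, j=3, h=2. Each listed conflict is separated.

3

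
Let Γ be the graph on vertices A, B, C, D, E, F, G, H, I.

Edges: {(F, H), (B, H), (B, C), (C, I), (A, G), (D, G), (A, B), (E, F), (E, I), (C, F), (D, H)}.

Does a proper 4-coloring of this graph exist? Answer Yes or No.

Yes

The chromatic number is 3. The cycle D-G-A-B-H-D has odd length 5, so it cannot be 2-colored; at least 3 colors are needed.
3 colors suffice: color red → {A, C, E, H}; color blue → {B, F, G, I}; color green → {D}.
Since 4 ≥ 3, a proper 4-coloring certainly exists.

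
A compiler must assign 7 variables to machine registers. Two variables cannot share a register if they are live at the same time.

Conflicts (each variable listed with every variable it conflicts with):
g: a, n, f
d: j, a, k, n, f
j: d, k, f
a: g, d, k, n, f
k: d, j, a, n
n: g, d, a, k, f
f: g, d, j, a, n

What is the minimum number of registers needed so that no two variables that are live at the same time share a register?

d, a, k, n pairwise conflict, so at least 4 registers are needed.
Using 4 registers: g=2, d=2, j=3, a=3, k=1, n=4, f=1. No two conflicting variables share a register.

4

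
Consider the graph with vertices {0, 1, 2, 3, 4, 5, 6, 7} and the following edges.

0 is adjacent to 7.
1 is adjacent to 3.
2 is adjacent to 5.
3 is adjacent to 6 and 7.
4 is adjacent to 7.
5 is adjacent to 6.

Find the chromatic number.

3 and 7 are adjacent, so at least 2 colors are needed.
A valid assignment using 2 colors: 0=b, 1=a, 2=a, 3=b, 4=b, 5=b, 6=a, 7=a. No two adjacent vertices share a color.

2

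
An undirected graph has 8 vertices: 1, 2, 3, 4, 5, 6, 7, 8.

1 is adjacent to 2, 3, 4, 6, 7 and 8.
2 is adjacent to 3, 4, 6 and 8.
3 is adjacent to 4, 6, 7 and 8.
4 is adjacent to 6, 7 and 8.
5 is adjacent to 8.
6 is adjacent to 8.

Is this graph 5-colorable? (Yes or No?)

1, 2, 3, 4, 6, 8 form a clique, so at least 6 colors are needed.
So 5 colors are not enough.

No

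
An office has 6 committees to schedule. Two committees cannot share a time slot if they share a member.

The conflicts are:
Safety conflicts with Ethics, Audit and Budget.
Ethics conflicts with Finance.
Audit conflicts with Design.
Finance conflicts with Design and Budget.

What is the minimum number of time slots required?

3

The cycle Audit-Design-Finance-Ethics-Safety-Audit has odd length 5, so it cannot be 2-colored; at least 3 time slots are needed.
3 time slots suffice: time slot 1 → {Safety, Finance}; time slot 2 → {Ethics, Design, Budget}; time slot 3 → {Audit}. Every pair that conflicts lands in different time slots.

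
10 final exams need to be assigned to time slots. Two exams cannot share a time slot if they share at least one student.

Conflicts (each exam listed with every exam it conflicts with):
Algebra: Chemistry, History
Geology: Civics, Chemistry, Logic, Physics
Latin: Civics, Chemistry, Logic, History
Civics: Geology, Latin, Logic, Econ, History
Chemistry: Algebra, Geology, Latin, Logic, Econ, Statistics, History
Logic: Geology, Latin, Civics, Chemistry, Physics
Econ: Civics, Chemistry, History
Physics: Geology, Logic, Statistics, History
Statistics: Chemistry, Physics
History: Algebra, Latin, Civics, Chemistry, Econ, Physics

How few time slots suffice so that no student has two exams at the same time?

Civics, Econ, History are mutually in conflict, so at least 3 time slots are needed.
3 time slots suffice: time slot 1 → {Civics, Chemistry, Physics}; time slot 2 → {Logic, Statistics, History}; time slot 3 → {Algebra, Geology, Latin, Econ}. No two conflicting exams share a time slot.

3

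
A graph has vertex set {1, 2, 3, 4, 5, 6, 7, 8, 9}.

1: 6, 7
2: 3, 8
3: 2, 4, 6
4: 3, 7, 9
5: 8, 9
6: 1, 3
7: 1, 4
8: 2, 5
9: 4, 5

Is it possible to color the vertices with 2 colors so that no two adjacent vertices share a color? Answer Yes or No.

The cycle 1-6-3-4-7-1 has odd length 5, so it cannot be 2-colored; at least 3 colors are needed.
So 2 colors are not enough.

No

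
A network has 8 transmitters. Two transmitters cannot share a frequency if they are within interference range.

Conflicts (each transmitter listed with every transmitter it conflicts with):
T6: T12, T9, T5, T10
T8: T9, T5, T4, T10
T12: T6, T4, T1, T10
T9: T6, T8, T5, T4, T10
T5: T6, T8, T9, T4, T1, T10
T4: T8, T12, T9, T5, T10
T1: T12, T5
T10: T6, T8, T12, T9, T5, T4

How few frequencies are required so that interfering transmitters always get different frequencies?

5

T8, T9, T5, T4, T10 are mutually in conflict, so at least 5 frequencies are needed.
5 frequencies suffice: frequency 1 → {T12, T5}; frequency 2 → {T1, T10}; frequency 3 → {T6, T4}; frequency 4 → {T9}; frequency 5 → {T8}. No two conflicting transmitters share a frequency.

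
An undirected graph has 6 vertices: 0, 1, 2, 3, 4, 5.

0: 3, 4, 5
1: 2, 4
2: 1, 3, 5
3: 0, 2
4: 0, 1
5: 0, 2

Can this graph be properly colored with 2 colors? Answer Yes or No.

No

The cycle 0-5-2-1-4-0 has odd length 5, so it cannot be 2-colored; at least 3 colors are needed.
So 2 colors are not enough.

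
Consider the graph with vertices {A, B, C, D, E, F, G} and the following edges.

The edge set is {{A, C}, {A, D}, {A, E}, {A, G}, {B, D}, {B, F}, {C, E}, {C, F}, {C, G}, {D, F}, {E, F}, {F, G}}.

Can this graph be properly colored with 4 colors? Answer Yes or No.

The chromatic number is 3. C, F, G are pairwise adjacent, so at least 3 colors are needed.
3 colors suffice: color 1 → {A, F}; color 2 → {C, D}; color 3 → {B, E, G}.
Since 4 ≥ 3, a proper 4-coloring certainly exists.

Yes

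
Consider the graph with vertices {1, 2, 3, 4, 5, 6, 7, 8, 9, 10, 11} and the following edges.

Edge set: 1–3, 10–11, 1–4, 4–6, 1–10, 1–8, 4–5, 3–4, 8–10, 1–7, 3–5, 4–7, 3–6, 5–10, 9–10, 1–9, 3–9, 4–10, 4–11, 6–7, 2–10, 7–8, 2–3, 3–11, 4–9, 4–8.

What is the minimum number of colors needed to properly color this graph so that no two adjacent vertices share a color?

1, 3, 4, 9 are pairwise adjacent (a clique of size 4), so at least 4 colors are needed.
A valid assignment using 4 colors: 1=green, 2=red, 3=blue, 4=red, 5=green, 6=green, 7=blue, 8=yellow, 9=yellow, 10=blue, 11=green. Every edge joins two different colors.

4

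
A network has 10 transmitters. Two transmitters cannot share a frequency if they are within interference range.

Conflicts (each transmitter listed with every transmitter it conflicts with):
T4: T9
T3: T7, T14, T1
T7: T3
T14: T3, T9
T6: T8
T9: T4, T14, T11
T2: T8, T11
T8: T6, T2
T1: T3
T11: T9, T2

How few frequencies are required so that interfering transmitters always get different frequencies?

2

T2 and T8 conflict, so at least 2 frequencies are needed.
A valid assignment using 2 frequencies: T4=2, T3=1, T7=2, T14=2, T6=1, T9=1, T2=1, T8=2, T1=2, T11=2. No two conflicting transmitters share a frequency.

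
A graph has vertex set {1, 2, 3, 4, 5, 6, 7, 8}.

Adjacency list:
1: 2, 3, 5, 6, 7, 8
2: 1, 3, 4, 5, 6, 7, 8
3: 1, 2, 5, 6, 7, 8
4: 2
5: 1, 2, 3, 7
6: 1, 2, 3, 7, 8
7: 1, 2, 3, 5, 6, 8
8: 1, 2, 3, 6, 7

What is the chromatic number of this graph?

1, 2, 3, 6, 7, 8 are mutually adjacent (a clique of size 6), so at least 6 colors are needed.
6 colors suffice: color red → {2}; color blue → {3, 4}; color green → {1}; color yellow → {7}; color purple → {5, 6}; color orange → {8}. No two adjacent vertices share a color.

6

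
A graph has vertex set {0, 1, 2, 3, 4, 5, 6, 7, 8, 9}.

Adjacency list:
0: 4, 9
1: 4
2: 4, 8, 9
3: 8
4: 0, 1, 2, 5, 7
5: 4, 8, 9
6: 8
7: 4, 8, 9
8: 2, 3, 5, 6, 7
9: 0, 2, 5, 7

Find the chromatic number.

0 and 4 are adjacent, so at least 2 colors are needed.
2 colors suffice: color a → {4, 8, 9}; color b → {0, 1, 2, 3, 5, 6, 7}. No two adjacent vertices share a color.

2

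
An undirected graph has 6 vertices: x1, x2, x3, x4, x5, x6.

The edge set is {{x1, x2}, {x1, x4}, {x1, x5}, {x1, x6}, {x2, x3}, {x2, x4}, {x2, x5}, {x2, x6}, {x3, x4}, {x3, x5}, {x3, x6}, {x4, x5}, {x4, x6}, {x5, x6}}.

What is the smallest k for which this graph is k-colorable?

5

x1, x2, x4, x5, x6 are mutually adjacent (a clique of size 5), so at least 5 colors are needed.
5 colors suffice: color 1 → {x4}; color 2 → {x6}; color 3 → {x5}; color 4 → {x2}; color 5 → {x1, x3}. No two adjacent vertices share a color.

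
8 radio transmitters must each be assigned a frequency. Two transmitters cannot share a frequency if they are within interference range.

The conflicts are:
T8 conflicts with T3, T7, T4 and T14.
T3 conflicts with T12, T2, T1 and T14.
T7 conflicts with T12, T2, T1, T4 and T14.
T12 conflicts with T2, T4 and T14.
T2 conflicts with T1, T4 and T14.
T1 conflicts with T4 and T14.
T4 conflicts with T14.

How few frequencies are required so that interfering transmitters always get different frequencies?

T7, T2, T1, T4, T14 are mutually in conflict, so at least 5 frequencies are needed.
5 frequencies suffice: frequency 1 → {T14}; frequency 2 → {T3, T7}; frequency 3 → {T8, T2}; frequency 4 → {T4}; frequency 5 → {T12, T1}. No two conflicting transmitters share a frequency.

5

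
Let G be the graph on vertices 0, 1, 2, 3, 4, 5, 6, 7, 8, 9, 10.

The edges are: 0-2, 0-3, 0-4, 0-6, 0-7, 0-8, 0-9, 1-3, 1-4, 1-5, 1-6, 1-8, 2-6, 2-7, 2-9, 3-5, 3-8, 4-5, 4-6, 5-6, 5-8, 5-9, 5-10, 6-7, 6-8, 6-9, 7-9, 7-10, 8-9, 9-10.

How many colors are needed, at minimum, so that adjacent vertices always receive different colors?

0, 2, 6, 7, 9 are pairwise adjacent (a clique of size 5), so at least 5 colors are needed.
One proper 5-coloring: 0=blue, 1=green, 2=purple, 3=red, 4=yellow, 5=blue, 6=red, 7=yellow, 8=yellow, 9=green, 10=red. Every edge joins two different colors.

5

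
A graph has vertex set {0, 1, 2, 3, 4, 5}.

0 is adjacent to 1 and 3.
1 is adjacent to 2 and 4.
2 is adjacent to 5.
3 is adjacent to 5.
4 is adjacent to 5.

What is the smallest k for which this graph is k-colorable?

3

The cycle 0-3-5-4-1-0 has odd length 5, so it cannot be 2-colored; at least 3 colors are needed.
One proper 3-coloring: 0=green, 1=red, 2=blue, 3=blue, 4=blue, 5=red. Each edge has distinct colors on its endpoints.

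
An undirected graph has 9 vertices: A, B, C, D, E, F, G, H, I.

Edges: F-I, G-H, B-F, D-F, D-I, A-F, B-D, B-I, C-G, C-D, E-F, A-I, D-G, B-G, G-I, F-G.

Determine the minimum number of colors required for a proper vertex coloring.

B, D, F, G, I are pairwise adjacent (a clique of size 5), so at least 5 colors are needed.
One proper 5-coloring: A=blue, B=purple, C=red, D=green, E=blue, F=red, G=blue, H=red, I=yellow. Each edge has distinct colors on its endpoints.

5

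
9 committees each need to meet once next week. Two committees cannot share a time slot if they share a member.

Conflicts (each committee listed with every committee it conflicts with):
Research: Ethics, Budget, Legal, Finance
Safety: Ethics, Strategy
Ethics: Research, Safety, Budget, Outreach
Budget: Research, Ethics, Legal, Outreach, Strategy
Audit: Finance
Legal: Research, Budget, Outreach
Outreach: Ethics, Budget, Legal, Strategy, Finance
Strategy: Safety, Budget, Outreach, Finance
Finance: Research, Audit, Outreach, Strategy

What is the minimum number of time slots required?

3

Budget, Legal, Outreach all conflict with each other, so at least 3 time slots are needed.
3 time slots suffice: time slot 1 → {Safety, Budget, Finance}; time slot 2 → {Research, Audit, Outreach}; time slot 3 → {Ethics, Legal, Strategy}. No two conflicting committees share a time slot.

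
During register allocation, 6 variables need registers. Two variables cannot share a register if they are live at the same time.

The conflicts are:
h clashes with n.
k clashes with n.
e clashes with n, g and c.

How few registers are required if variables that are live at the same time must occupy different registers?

2

e and g conflict, so at least 2 registers are needed.
2 registers suffice: register 1 → {h, k, e}; register 2 → {n, g, c}. Every pair that conflicts lands in different registers.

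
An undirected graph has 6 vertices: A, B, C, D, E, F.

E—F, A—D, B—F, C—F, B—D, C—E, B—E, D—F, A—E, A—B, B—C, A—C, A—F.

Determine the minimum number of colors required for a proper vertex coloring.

A, B, C, E, F are mutually adjacent (a clique of size 5), so at least 5 colors are needed.
A valid assignment using 5 colors: A=1, B=3, C=4, D=4, E=5, F=2. No two adjacent vertices share a color.

5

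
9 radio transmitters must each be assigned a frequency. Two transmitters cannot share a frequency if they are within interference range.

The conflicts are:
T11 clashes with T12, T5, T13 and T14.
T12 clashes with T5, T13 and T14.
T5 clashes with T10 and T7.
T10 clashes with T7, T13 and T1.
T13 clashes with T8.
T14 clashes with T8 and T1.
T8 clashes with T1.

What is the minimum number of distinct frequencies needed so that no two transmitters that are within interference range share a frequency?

3

T14, T8, T1 pairwise conflict, so at least 3 frequencies are needed.
Using 3 frequencies: T11=1, T12=3, T5=2, T10=1, T7=3, T13=2, T14=2, T8=1, T1=3. Each listed conflict is separated.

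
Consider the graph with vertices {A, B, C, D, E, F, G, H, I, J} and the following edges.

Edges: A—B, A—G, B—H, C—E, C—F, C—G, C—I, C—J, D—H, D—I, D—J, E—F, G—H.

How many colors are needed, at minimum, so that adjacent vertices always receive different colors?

C, E, F are pairwise adjacent, so at least 3 colors are needed.
A valid assignment using 3 colors: A=1, B=2, C=1, D=1, E=2, F=3, G=2, H=3, I=2, J=2. No two adjacent vertices share a color.

3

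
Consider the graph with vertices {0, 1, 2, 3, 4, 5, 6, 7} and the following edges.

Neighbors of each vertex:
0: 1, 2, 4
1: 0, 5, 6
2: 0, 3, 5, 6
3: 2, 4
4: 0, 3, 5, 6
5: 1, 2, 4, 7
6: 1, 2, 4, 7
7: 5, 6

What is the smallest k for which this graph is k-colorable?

2

5 and 7 are adjacent, so at least 2 colors are needed.
2 colors suffice: color red → {1, 2, 4, 7}; color blue → {0, 3, 5, 6}. Every edge joins two different colors.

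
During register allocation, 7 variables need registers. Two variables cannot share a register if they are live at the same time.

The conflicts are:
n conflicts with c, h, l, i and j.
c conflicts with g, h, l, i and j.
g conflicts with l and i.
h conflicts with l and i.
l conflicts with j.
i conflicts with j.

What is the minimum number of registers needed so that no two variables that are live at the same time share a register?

4

n, c, i, j all conflict with each other, so at least 4 registers are needed.
4 registers suffice: n=3, c=1, g=3, h=4, l=2, i=2, j=4. No two conflicting variables share a register.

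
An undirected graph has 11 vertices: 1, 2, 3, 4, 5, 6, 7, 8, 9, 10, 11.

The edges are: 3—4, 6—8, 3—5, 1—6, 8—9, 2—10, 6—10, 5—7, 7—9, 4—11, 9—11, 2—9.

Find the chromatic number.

3

The cycle 2-10-6-8-9-2 has odd length 5, so it cannot be 2-colored; at least 3 colors are needed.
3 colors suffice: color a → {3, 6, 9}; color b → {1, 2, 7, 8, 11}; color c → {4, 5, 10}. No two adjacent vertices share a color.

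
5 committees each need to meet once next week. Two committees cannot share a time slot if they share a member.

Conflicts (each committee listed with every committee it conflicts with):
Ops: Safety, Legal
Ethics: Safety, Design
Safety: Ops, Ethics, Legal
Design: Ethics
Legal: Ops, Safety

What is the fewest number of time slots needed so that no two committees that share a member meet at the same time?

Ops, Safety, Legal all conflict with each other, so at least 3 time slots are needed.
3 time slots suffice: time slot 1 → {Safety, Design}; time slot 2 → {Ops, Ethics}; time slot 3 → {Legal}. Every pair that conflicts lands in different time slots.

3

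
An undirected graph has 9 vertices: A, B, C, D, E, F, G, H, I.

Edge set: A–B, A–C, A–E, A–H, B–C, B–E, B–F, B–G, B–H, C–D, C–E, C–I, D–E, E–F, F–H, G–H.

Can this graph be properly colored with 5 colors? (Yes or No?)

The chromatic number is 4. A, B, C, E are pairwise adjacent (a clique of size 4), so at least 4 colors are needed.
4 colors suffice: color 1 → {B, D, I}; color 2 → {C, H}; color 3 → {E, G}; color 4 → {A, F}.
Since 5 ≥ 4, a proper 5-coloring certainly exists.

Yes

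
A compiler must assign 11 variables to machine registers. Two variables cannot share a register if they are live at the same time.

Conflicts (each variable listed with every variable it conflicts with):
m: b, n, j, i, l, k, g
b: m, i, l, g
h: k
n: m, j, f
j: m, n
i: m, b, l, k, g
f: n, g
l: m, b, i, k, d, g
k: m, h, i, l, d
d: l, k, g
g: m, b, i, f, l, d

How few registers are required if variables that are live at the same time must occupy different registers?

m, b, i, l, g all conflict with each other, so at least 5 registers are needed.
5 registers suffice: m=1, b=5, h=1, n=2, j=3, i=4, f=1, l=2, k=3, d=1, g=3. Each listed conflict is separated.

5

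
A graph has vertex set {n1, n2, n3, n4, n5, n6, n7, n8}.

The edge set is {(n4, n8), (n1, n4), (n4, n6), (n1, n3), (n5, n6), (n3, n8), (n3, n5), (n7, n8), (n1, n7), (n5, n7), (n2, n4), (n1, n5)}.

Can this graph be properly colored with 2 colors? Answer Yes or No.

No

n1, n3, n5 form a triangle, so at least 3 colors are needed.
So 2 colors are not enough.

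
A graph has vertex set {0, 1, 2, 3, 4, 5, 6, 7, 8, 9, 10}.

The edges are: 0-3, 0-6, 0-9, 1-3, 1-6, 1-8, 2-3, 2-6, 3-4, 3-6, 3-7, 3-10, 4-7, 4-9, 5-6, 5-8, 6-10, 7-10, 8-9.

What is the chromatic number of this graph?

3

3, 4, 7 are pairwise adjacent, so at least 3 colors are needed.
3 colors suffice: color a → {3, 5, 9}; color b → {6, 7, 8}; color c → {0, 1, 2, 4, 10}. No two adjacent vertices share a color.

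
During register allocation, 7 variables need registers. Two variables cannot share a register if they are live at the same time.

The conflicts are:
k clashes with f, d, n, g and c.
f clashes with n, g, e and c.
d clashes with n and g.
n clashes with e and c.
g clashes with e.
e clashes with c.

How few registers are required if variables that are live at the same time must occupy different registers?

k, f, n, c pairwise conflict, so at least 4 registers are needed.
4 registers suffice: register 1 → {n, g}; register 2 → {f, d}; register 3 → {k, e}; register 4 → {c}. Every pair that conflicts lands in different registers.

4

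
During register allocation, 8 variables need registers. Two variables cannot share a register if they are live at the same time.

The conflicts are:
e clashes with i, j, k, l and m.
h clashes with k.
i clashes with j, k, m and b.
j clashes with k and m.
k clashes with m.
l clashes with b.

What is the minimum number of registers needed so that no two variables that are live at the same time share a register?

5

e, i, j, k, m are mutually in conflict, so at least 5 registers are needed.
A valid assignment using 5 registers: e=1, h=1, i=2, j=5, k=3, l=2, m=4, b=1. No two conflicting variables share a register.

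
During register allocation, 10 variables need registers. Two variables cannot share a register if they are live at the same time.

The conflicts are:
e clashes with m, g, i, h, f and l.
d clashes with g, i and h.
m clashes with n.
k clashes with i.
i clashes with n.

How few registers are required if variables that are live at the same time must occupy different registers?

2

d and h conflict, so at least 2 registers are needed.
2 registers suffice: register 1 → {e, d, k, n}; register 2 → {m, g, i, h, f, l}. Every pair that conflicts lands in different registers.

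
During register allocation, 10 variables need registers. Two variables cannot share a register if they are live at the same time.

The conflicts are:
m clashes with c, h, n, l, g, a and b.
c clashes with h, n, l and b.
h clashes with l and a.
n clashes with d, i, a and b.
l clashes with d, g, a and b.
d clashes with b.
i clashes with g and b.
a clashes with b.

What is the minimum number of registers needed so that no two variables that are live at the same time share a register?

4

m, h, l, a are mutually in conflict, so at least 4 registers are needed.
A valid assignment using 4 registers: m=2, c=4, h=3, n=1, l=1, d=2, i=2, g=3, a=4, b=3. Every pair that conflicts lands in different registers.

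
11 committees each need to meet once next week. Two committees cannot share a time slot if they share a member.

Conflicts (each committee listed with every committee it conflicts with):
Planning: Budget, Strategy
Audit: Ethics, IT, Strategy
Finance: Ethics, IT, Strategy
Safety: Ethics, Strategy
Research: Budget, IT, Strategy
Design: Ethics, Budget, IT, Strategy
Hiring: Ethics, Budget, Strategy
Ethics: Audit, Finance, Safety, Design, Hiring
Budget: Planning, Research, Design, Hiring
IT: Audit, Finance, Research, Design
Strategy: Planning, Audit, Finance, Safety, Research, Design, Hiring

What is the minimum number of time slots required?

Hiring and Strategy conflict, so at least 2 time slots are needed.
2 time slots suffice: time slot 1 → {Ethics, Budget, IT, Strategy}; time slot 2 → {Planning, Audit, Finance, Safety, Research, Design, Hiring}. Each listed conflict is separated.

2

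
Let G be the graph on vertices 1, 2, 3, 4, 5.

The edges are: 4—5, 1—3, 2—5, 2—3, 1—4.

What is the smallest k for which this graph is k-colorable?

3

The cycle 2-3-1-4-5-2 has odd length 5, so it cannot be 2-colored; at least 3 colors are needed.
3 colors suffice: color a → {1, 5}; color b → {3, 4}; color c → {2}. Every edge joins two different colors.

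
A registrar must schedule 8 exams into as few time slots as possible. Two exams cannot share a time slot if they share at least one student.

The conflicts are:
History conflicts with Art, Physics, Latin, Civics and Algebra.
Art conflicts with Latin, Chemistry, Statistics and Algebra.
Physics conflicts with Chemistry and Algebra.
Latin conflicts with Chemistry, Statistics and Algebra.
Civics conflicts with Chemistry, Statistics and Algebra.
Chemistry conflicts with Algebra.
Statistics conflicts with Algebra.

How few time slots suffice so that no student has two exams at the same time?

4

Art, Latin, Statistics, Algebra all conflict with each other, so at least 4 time slots are needed.
A valid assignment using 4 time slots: History=4, Art=3, Physics=2, Latin=2, Civics=2, Chemistry=4, Statistics=4, Algebra=1. Every pair that conflicts lands in different time slots.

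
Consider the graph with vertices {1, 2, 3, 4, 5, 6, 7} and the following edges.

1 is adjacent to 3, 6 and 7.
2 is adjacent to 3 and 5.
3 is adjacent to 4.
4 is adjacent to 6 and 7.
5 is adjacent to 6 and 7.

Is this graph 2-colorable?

No

The cycle 3-4-7-5-2-3 has odd length 5, so it cannot be 2-colored; at least 3 colors are needed.
So 2 colors are not enough.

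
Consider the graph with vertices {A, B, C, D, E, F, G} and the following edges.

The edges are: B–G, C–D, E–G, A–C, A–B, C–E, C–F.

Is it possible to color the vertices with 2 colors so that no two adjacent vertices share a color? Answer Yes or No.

No

The cycle B-A-C-E-G-B has odd length 5, so it cannot be 2-colored; at least 3 colors are needed.
So 2 colors are not enough.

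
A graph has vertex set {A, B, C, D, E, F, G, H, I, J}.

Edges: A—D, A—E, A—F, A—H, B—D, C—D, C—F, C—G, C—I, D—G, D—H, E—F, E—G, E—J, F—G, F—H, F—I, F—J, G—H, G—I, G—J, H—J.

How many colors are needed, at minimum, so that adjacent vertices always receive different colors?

4

C, F, G, I are pairwise adjacent (a clique of size 4), so at least 4 colors are needed.
4 colors suffice: color red → {D, F}; color blue → {A, B, G}; color green → {C, E, H}; color yellow → {I, J}. Every edge joins two different colors.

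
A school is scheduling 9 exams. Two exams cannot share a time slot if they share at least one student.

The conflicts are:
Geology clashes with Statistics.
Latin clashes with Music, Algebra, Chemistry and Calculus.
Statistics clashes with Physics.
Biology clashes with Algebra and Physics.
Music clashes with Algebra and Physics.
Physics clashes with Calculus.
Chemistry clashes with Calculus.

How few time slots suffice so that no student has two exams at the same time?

3

Latin, Music, Algebra pairwise conflict, so at least 3 time slots are needed.
3 time slots suffice: time slot 1 → {Geology, Latin, Physics}; time slot 2 → {Statistics, Biology, Music, Calculus}; time slot 3 → {Algebra, Chemistry}. Each listed conflict is separated.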